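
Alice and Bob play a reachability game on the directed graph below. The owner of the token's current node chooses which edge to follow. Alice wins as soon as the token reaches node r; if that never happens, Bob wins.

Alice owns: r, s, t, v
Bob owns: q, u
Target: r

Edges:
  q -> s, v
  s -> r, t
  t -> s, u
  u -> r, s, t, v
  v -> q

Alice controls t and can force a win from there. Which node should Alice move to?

A0 = {r}
A1: add {s} — s (Alice) has s→r.
A2: add {t} — t (Alice) has t→s.
A3 = A2; e.g. q (Bob) can still go to v. Fixed point.
From t, successor s is in the attractor (rank 1); the other successor u is not.

s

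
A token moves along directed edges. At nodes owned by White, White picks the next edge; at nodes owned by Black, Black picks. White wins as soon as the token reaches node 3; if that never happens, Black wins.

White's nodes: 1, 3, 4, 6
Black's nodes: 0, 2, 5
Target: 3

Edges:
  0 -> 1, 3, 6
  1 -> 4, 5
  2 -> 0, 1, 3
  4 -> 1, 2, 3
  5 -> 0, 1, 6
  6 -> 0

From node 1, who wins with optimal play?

A0 = {3}
A1: add {4} — 4 (White) has 4→3.
A2: add {1} — 1 (White) has 1→4.
A3 = A2; e.g. 0 (Black) can still go to 6. Fixed point.
1 ∈ A2, so White can force the target.

White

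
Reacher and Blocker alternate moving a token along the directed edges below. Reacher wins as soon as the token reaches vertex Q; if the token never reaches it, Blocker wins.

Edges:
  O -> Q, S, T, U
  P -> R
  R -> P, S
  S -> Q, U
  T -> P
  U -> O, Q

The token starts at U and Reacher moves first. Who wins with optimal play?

Track states (vertex, player-to-move).
A0 = {(Q,Reacher), (Q,Blocker)}
A1: add {(O,Reacher), (S,Reacher), (U,Reacher)}.
(U,Reacher) ∈ A1 ⇒ Reacher forces the target.

Reacher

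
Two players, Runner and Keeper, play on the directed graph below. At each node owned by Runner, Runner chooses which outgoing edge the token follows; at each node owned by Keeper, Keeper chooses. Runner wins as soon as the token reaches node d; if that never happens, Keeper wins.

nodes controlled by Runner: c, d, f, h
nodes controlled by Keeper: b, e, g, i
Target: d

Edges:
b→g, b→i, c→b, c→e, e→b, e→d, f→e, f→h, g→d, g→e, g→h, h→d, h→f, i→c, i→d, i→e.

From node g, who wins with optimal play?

A0 = {d}
A1: add {h} — h (Runner) has h→d.
A2: add {f} — f (Runner) has f→h.
A3 = A2; e.g. b (Keeper) can still go to g. Fixed point.
g never enters the attractor, so Keeper can avoid the target forever.

Keeper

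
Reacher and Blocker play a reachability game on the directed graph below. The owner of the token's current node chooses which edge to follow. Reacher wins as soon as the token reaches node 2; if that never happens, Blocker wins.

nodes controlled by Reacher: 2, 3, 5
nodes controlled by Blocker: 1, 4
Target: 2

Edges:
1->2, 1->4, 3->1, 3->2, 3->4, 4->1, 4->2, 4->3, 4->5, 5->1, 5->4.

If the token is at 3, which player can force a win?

A0 = {2}
A1: add {3} — 3 (Reacher) has 3→2.
A2 = A1; e.g. 1 (Blocker) can still go to 4. Fixed point.
3 ∈ A1, so Reacher can force the target.

Reacher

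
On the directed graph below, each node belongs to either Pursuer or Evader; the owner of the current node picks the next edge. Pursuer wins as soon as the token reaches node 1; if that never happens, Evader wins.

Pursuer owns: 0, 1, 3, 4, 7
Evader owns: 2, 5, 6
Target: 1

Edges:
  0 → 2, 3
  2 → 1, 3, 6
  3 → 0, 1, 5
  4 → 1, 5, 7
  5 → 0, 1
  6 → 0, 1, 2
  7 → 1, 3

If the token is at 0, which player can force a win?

Pursuer

A0 = {1}
A1: add {3, 4, 7} — 3 (Pursuer) has 3→1; 4 (Pursuer) has 4→1; 7 (Pursuer) has 7→1.
A2: add {0} — 0 (Pursuer) has 0→3.
0 ∈ A2, so Pursuer can force the target.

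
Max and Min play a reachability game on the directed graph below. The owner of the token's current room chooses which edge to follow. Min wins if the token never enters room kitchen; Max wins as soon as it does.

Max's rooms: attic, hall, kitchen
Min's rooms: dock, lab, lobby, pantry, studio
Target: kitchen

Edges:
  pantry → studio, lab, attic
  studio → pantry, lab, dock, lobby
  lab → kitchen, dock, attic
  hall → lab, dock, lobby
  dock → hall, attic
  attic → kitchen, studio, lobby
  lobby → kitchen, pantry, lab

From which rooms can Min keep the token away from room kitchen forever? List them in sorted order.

A0 = {kitchen}
A1: add {attic} — attic (Max) has attic→kitchen.
A2 = A1; e.g. hall (Max) has no edge into A1. Fixed point.
Max's attractor = {attic, kitchen}; Min avoids the target exactly from the complement.

dock, hall, lab, lobby, pantry, studio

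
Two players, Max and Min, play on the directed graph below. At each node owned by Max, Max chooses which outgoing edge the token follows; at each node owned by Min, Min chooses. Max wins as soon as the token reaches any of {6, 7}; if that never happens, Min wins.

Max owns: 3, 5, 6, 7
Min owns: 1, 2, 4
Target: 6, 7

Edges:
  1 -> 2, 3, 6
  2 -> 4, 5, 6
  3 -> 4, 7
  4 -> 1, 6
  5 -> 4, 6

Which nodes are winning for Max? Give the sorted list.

A0 = {6, 7}
A1: add {3, 5} — 3 (Max) has 3→7; 5 (Max) has 5→6.
A2 = A1; e.g. 1 (Min) can still go to 2. Fixed point.
Max's winning region = {3, 5, 6, 7}.

3, 5, 6, 7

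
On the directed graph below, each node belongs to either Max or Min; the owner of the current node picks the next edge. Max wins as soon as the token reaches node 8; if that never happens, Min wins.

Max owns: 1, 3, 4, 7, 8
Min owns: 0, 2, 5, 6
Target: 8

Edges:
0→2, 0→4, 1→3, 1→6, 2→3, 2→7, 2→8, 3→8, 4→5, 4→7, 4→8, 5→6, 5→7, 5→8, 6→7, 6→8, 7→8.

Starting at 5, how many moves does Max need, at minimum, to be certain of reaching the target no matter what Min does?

A0 = {8}
A1: add {3, 4, 7} — 3 (Max) has 3→8; 4 (Max) has 4→8; 7 (Max) has 7→8.
A2: add {1, 2, 6} — 1 (Max) has 1→3; 2 (Min): all of {3, 7, 8} already in; 6 (Min): all of {7, 8} already in.
A3: add {0, 5} — 0 (Min): all of {2, 4} already in; 5 (Min): all of {6, 7, 8} already in.
A3 = all vertices. Fixed point.
5 enters the attractor at level 3, so Max can force the target in 3 moves from there.

3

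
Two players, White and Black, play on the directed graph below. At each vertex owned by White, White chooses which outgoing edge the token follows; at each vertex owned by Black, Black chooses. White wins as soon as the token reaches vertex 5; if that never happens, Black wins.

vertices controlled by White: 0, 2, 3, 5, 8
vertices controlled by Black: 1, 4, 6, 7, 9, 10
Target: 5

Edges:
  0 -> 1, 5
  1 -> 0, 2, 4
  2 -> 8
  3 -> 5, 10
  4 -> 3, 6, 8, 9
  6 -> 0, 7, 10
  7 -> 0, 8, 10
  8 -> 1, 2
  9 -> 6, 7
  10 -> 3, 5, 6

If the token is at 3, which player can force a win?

A0 = {5}
A1: add {0, 3} — 0 (White) has 0→5; 3 (White) has 3→5.
A2 = A1; e.g. 1 (Black) can still go to 2. Fixed point.
3 ∈ A1, so White can force the target.

White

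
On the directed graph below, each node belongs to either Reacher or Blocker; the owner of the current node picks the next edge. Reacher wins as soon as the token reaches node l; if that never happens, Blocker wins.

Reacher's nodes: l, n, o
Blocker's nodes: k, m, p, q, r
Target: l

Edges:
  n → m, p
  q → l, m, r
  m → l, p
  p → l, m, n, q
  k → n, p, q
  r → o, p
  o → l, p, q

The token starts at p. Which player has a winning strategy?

A0 = {l}
A1: add {o} — o (Reacher) has o→l.
A2 = A1; e.g. k (Blocker) can still go to n. Fixed point.
p never enters the attractor, so Blocker can avoid the target forever.

Blocker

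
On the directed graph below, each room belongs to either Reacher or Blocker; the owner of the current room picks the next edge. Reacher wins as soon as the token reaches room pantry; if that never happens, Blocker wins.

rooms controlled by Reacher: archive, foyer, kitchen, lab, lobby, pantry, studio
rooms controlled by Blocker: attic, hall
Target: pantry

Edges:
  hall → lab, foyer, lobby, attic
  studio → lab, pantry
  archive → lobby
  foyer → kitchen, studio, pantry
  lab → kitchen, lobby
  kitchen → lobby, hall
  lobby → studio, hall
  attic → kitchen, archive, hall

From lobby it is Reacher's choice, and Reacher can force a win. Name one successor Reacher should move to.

studio

A0 = {pantry}
A1: add {foyer, studio} — foyer (Reacher) has foyer→pantry; studio (Reacher) has studio→pantry.
A2: add {lobby} — lobby (Reacher) has lobby→studio.
A3: add {archive, kitchen, lab} — kitchen (Reacher) has kitchen→lobby; lab (Reacher) has lab→lobby; archive (Reacher) has archive→lobby.
A4 = A3; e.g. attic (Blocker) can still go to hall. Fixed point.
From lobby, successor studio is in the attractor (rank 1); the other successor hall is not.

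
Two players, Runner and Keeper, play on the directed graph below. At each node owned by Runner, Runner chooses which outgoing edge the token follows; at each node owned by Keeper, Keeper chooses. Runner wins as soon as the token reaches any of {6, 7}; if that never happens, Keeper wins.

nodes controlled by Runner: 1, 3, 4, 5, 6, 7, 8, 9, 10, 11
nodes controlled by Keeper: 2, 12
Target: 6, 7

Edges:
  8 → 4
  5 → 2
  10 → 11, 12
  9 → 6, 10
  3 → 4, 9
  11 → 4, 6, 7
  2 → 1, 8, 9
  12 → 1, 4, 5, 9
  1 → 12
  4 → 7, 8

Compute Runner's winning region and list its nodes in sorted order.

3, 4, 6, 7, 8, 9, 10, 11

A0 = {6, 7}
A1: add {4, 9, 11} — 4 (Runner) has 4→7; 9 (Runner) has 9→6; 11 (Runner) has 11→6.
A2: add {3, 8, 10} — 3 (Runner) has 3→4; 8 (Runner) has 8→4; 10 (Runner) has 10→11.
A3 = A2; e.g. 1 (Runner) has no edge into A2. Fixed point.
Runner's winning region = {3, 4, 6, 7, 8, 9, 10, 11}.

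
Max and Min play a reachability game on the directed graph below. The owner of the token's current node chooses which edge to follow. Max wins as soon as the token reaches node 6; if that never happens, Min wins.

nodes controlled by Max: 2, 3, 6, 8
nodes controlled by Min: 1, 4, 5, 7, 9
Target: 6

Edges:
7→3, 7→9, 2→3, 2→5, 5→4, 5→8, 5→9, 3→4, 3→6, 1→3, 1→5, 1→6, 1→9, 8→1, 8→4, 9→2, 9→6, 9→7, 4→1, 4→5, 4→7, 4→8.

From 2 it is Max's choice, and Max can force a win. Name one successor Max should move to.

3

A0 = {6}
A1: add {3} — 3 (Max) has 3→6.
A2: add {2} — 2 (Max) has 2→3.
A3 = A2; e.g. 1 (Min) can still go to 5. Fixed point.
From 2, successor 3 is in the attractor (rank 1); the other successor 5 is not.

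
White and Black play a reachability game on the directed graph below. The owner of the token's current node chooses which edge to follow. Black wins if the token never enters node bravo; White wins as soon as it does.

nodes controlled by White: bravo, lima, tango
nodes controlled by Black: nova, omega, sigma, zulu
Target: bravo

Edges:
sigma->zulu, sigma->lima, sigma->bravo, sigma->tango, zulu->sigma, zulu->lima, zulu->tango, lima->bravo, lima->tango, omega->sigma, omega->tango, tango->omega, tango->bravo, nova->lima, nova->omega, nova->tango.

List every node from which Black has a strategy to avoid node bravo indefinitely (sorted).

A0 = {bravo}
A1: add {lima, tango} — lima (White) has lima→bravo; tango (White) has tango→bravo.
A2 = A1; e.g. sigma (Black) can still go to zulu. Fixed point.
White's attractor = {bravo, lima, tango}; Black avoids the target exactly from the complement.

nova, omega, sigma, zulu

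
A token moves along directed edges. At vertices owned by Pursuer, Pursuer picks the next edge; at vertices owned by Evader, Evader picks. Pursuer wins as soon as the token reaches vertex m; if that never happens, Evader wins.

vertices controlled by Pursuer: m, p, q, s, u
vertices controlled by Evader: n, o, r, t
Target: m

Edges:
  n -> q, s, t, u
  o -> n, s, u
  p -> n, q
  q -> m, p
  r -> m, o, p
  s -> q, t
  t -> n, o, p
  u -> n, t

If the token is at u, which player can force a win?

A0 = {m}
A1: add {q} — q (Pursuer) has q→m.
A2: add {p, s} — p (Pursuer) has p→q; s (Pursuer) has s→q.
A3 = A2; e.g. n (Evader) can still go to t. Fixed point.
u never enters the attractor, so Evader can avoid the target forever.

Evader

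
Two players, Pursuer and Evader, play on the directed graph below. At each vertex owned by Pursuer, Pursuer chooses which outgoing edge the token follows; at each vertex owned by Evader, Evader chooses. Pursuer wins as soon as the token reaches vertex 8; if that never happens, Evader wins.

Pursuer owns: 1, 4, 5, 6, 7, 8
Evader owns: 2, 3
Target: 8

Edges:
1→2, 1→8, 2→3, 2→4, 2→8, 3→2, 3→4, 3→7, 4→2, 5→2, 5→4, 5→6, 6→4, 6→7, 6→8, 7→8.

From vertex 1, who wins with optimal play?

A0 = {8}
A1: add {1, 6, 7} — 1 (Pursuer) has 1→8; 6 (Pursuer) has 6→8; 7 (Pursuer) has 7→8.
1 ∈ A1, so Pursuer can force the target.

Pursuer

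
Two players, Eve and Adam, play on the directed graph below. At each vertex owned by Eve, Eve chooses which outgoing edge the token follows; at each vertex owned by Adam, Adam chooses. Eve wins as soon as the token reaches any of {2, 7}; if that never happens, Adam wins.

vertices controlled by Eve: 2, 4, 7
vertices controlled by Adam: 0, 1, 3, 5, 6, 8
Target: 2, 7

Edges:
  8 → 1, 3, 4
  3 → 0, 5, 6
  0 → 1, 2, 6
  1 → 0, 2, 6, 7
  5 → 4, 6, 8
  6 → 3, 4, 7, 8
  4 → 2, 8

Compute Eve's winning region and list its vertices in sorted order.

2, 4, 7

A0 = {2, 7}
A1: add {4} — 4 (Eve) has 4→2.
A2 = A1; e.g. 0 (Adam) can still go to 1. Fixed point.
Eve's winning region = {2, 4, 7}.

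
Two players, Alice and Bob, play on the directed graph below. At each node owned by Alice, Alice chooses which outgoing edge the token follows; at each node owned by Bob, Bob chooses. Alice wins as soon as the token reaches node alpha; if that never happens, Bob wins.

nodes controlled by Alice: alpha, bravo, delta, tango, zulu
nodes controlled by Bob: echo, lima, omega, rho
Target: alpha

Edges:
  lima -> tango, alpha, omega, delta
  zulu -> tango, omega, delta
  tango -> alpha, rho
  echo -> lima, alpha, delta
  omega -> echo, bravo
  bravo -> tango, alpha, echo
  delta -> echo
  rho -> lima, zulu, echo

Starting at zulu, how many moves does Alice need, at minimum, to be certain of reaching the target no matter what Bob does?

A0 = {alpha}
A1: add {bravo, tango} — tango (Alice) has tango→alpha; bravo (Alice) has bravo→alpha.
A2: add {zulu} — zulu (Alice) has zulu→tango.
A3 = A2; e.g. lima (Bob) can still go to omega. Fixed point.
zulu enters the attractor at level 2, so Alice can force the target in 2 moves from there.

2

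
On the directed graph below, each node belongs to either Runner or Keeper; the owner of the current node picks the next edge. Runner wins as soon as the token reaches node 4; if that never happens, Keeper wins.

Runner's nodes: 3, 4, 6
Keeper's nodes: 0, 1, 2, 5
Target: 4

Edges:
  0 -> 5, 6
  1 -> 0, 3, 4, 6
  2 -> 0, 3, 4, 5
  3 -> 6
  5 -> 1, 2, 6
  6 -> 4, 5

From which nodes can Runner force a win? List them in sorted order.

3, 4, 6

A0 = {4}
A1: add {6} — 6 (Runner) has 6→4.
A2: add {3} — 3 (Runner) has 3→6.
A3 = A2; e.g. 0 (Keeper) can still go to 5. Fixed point.
Runner's winning region = {3, 4, 6}.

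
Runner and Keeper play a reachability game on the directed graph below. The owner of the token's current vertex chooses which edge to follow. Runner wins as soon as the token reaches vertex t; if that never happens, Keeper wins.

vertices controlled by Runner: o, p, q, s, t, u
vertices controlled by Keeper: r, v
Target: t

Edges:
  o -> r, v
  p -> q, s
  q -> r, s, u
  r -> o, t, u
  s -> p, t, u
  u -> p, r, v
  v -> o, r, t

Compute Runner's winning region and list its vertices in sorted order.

p, q, s, t, u

A0 = {t}
A1: add {s} — s (Runner) has s→t.
A2: add {p, q} — p (Runner) has p→s; q (Runner) has q→s.
A3: add {u} — u (Runner) has u→p.
A4 = A3; e.g. o (Runner) has no edge into A3. Fixed point.
Runner's winning region = {p, q, s, t, u}.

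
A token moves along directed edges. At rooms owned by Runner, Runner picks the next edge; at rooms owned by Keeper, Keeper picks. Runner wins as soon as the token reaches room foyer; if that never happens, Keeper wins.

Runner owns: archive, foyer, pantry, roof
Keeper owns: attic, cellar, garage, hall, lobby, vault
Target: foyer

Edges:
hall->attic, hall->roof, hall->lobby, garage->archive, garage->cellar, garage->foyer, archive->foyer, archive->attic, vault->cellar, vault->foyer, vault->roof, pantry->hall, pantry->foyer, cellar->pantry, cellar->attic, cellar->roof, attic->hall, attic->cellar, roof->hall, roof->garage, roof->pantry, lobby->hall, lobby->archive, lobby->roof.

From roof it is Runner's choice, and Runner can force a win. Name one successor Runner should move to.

A0 = {foyer}
A1: add {archive, pantry} — archive (Runner) has archive→foyer; pantry (Runner) has pantry→foyer.
A2: add {roof} — roof (Runner) has roof→pantry.
A3 = A2; e.g. hall (Keeper) can still go to attic. Fixed point.
From roof, successor pantry is in the attractor (rank 1); the other successors garage, hall are not.

pantry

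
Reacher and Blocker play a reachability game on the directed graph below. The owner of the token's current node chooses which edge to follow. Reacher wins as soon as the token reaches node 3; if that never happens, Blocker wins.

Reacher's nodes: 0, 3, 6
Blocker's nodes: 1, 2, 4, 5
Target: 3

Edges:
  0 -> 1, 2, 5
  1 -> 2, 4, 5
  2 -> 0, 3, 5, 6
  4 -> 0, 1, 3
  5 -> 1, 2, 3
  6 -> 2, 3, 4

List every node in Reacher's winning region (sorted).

A0 = {3}
A1: add {6} — 6 (Reacher) has 6→3.
A2 = A1; e.g. 0 (Reacher) has no edge into A1. Fixed point.
Reacher's winning region = {3, 6}.

3, 6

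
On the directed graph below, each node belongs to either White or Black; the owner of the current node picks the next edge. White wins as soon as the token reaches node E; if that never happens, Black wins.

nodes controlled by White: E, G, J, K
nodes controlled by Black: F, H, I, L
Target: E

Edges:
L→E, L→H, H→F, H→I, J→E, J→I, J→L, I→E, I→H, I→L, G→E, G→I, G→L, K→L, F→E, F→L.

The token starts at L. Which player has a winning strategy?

Black

A0 = {E}
A1: add {G, J} — G (White) has G→E; J (White) has J→E.
A2 = A1; e.g. F (Black) can still go to L. Fixed point.
L never enters the attractor, so Black can avoid the target forever.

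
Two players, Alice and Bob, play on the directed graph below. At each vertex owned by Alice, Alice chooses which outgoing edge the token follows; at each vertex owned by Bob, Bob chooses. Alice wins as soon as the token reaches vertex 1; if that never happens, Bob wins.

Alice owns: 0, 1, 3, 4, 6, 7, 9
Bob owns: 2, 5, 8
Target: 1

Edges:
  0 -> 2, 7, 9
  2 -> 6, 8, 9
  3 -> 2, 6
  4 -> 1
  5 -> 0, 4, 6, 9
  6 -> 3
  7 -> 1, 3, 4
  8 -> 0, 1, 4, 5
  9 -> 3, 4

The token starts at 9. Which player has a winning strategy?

Alice

A0 = {1}
A1: add {4, 7} — 4 (Alice) has 4→1; 7 (Alice) has 7→1.
A2: add {0, 9} — 0 (Alice) has 0→7; 9 (Alice) has 9→4.
A3 = A2; e.g. 2 (Bob) can still go to 6. Fixed point.
9 ∈ A2, so Alice can force the target.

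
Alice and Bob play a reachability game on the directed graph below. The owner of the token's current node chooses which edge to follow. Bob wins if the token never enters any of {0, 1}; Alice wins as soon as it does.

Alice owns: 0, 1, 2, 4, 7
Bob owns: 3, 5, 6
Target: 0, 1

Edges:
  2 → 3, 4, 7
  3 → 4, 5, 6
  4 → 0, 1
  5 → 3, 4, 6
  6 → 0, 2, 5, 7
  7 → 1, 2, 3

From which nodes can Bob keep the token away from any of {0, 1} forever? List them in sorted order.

A0 = {0, 1}
A1: add {4, 7} — 4 (Alice) has 4→0; 7 (Alice) has 7→1.
A2: add {2} — 2 (Alice) has 2→4.
A3 = A2; e.g. 3 (Bob) can still go to 5. Fixed point.
Alice's attractor = {0, 1, 2, 4, 7}; Bob avoids the target exactly from the complement.

3, 5, 6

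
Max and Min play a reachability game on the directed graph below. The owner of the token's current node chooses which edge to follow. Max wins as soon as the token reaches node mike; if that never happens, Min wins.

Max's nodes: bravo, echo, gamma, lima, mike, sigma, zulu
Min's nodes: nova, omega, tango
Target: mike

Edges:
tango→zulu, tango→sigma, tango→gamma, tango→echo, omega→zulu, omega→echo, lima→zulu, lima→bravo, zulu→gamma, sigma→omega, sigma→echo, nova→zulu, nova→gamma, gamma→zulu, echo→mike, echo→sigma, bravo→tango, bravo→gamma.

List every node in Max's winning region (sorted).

A0 = {mike}
A1: add {echo} — echo (Max) has echo→mike.
A2: add {sigma} — sigma (Max) has sigma→echo.
A3 = A2; e.g. tango (Min) can still go to zulu. Fixed point.
Max's winning region = {echo, mike, sigma}.

echo, mike, sigma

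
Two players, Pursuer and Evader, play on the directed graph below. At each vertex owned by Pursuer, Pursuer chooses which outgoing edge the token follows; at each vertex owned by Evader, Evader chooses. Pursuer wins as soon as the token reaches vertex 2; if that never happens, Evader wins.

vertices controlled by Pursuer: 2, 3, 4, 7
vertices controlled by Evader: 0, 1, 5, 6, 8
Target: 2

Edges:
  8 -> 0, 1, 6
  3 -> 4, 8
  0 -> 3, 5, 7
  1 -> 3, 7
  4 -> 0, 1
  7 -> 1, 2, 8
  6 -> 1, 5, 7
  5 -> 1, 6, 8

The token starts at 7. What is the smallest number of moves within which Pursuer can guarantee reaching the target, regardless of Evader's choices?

A0 = {2}
A1: add {7} — 7 (Pursuer) has 7→2.
A2 = A1; e.g. 0 (Evader) can still go to 3. Fixed point.
7 enters the attractor at level 1, so Pursuer can force the target in 1 move from there.

1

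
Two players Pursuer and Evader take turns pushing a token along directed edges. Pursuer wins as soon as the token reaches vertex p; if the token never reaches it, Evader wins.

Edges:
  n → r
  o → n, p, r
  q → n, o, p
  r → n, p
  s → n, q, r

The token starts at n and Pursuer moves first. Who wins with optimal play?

Track states (vertex, player-to-move).
A0 = {(p,Pursuer), (p,Evader)}
A1: add {(o,Pursuer), (q,Pursuer), (r,Pursuer)}.
A2: add {(n,Evader)}.
A3: add {(s,Pursuer)}.
A4 = A3; e.g. (n,Pursuer) stays out. (n,Pursuer) never enters ⇒ Evader avoids the target.

Evader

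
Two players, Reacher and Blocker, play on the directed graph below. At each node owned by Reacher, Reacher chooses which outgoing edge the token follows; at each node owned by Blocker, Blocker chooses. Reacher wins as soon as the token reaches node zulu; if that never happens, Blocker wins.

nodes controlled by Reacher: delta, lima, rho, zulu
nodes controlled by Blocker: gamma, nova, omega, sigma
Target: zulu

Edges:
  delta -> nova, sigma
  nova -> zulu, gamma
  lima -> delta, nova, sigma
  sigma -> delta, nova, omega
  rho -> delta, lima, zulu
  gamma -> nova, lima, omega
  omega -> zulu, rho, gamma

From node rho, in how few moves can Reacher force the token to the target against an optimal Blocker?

A0 = {zulu}
A1: add {rho} — rho (Reacher) has rho→zulu.
A2 = A1; e.g. delta (Reacher) has no edge into A1. Fixed point.
rho enters the attractor at level 1, so Reacher can force the target in 1 move from there.

1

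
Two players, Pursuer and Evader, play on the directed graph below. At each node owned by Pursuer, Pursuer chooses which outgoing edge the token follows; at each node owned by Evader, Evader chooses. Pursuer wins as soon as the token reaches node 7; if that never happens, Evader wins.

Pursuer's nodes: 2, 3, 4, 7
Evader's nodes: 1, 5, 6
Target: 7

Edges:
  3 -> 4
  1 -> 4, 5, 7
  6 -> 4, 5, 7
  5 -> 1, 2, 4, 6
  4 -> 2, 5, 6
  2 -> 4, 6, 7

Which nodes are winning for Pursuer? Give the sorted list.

A0 = {7}
A1: add {2} — 2 (Pursuer) has 2→7.
A2: add {4} — 4 (Pursuer) has 4→2.
A3: add {3} — 3 (Pursuer) has 3→4.
A4 = A3; e.g. 1 (Evader) can still go to 5. Fixed point.
Pursuer's winning region = {2, 3, 4, 7}.

2, 3, 4, 7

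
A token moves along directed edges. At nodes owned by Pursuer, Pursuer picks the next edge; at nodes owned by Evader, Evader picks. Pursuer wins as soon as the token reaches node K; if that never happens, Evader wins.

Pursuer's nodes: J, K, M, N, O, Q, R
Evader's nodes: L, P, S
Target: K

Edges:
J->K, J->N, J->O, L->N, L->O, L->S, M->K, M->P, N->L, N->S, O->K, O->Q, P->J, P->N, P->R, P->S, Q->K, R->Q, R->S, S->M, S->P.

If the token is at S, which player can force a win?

Evader

A0 = {K}
A1: add {J, M, O, Q} — J (Pursuer) has J→K; M (Pursuer) has M→K; O (Pursuer) has O→K; Q (Pursuer) has Q→K.
A2: add {R} — R (Pursuer) has R→Q.
A3 = A2; e.g. L (Evader) can still go to N. Fixed point.
S never enters the attractor, so Evader can avoid the target forever.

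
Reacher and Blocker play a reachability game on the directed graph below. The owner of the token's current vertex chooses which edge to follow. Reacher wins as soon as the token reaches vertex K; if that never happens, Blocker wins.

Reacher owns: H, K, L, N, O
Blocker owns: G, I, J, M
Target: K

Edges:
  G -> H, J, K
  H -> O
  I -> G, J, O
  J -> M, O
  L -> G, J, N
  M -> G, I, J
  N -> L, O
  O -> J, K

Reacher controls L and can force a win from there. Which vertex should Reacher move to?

N

A0 = {K}
A1: add {O} — O (Reacher) has O→K.
A2: add {H, N} — H (Reacher) has H→O; N (Reacher) has N→O.
A3: add {L} — L (Reacher) has L→N.
A4 = A3; e.g. G (Blocker) can still go to J. Fixed point.
From L, successor N is in the attractor (rank 2); the other successors G, J are not.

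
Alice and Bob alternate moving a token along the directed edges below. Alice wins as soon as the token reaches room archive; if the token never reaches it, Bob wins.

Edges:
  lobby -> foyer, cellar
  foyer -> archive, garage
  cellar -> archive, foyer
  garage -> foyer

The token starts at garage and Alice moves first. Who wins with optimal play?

Track states (vertex, player-to-move).
A0 = {(archive,Alice), (archive,Bob)}
A1: add {(foyer,Alice), (cellar,Alice)}.
A2: add {(lobby,Bob), (cellar,Bob), (garage,Bob)}.
A3: add {(lobby,Alice)}.
A4 = A3; e.g. (foyer,Bob) stays out. (garage,Alice) never enters ⇒ Bob avoids the target.

Bob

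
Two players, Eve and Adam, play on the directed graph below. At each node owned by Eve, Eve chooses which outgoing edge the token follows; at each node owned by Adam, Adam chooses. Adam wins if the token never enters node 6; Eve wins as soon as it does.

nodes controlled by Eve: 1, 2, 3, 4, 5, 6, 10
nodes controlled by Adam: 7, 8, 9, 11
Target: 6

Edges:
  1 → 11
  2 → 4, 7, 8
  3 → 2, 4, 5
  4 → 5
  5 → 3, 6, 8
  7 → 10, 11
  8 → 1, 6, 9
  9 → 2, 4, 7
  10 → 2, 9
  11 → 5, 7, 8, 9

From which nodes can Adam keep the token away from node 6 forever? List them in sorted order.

1, 7, 8, 9, 11

A0 = {6}
A1: add {5} — 5 (Eve) has 5→6.
A2: add {3, 4} — 3 (Eve) has 3→5; 4 (Eve) has 4→5.
A3: add {2} — 2 (Eve) has 2→4.
A4: add {10} — 10 (Eve) has 10→2.
A5 = A4; e.g. 1 (Eve) has no edge into A4. Fixed point.
Eve's attractor = {2, 3, 4, 5, 6, 10}; Adam avoids the target exactly from the complement.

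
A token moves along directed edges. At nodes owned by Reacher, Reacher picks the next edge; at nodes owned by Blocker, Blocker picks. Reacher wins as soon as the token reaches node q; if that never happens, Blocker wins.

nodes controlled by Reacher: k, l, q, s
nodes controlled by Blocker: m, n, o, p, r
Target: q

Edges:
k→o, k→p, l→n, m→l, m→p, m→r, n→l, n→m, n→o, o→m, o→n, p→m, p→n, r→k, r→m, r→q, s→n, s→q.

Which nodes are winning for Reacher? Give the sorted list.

A0 = {q}
A1: add {s} — s (Reacher) has s→q.
A2 = A1; e.g. k (Reacher) has no edge into A1. Fixed point.
Reacher's winning region = {q, s}.

q, s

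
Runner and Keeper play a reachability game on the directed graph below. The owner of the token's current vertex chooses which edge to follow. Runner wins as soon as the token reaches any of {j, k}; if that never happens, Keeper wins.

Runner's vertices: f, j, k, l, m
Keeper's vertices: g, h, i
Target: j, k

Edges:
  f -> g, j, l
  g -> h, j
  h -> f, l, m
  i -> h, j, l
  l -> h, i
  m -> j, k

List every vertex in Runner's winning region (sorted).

f, j, k, m

A0 = {j, k}
A1: add {f, m} — f (Runner) has f→j; m (Runner) has m→j.
A2 = A1; e.g. g (Keeper) can still go to h. Fixed point.
Runner's winning region = {f, j, k, m}.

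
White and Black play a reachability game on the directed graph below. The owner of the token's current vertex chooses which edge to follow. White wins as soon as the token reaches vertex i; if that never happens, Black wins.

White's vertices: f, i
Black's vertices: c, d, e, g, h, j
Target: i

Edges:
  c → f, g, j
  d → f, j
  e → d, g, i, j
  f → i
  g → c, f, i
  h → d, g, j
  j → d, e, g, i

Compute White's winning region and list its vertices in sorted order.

A0 = {i}
A1: add {f} — f (White) has f→i.
A2 = A1; e.g. c (Black) can still go to g. Fixed point.
White's winning region = {f, i}.

f, i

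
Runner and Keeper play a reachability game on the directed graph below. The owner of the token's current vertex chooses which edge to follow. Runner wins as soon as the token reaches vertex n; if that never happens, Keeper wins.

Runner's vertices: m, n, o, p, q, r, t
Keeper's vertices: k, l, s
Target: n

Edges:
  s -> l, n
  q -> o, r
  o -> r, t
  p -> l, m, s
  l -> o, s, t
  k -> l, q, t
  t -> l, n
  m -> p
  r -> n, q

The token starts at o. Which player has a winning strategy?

A0 = {n}
A1: add {r, t} — r (Runner) has r→n; t (Runner) has t→n.
A2: add {o, q} — o (Runner) has o→r; q (Runner) has q→r.
A3 = A2; e.g. k (Keeper) can still go to l. Fixed point.
o ∈ A2, so Runner can force the target.

Runner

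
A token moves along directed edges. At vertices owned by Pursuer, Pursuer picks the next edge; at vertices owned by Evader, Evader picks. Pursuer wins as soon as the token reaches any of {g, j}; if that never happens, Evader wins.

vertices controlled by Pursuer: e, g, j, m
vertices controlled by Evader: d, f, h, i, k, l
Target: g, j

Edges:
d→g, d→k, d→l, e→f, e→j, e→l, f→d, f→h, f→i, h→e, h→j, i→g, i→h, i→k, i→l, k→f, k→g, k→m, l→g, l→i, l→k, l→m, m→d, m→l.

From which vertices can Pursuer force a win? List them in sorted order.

A0 = {g, j}
A1: add {e} — e (Pursuer) has e→j.
A2: add {h} — h (Evader): all of {e, j} already in.
A3 = A2; e.g. d (Evader) can still go to k. Fixed point.
Pursuer's winning region = {e, g, h, j}.

e, g, h, j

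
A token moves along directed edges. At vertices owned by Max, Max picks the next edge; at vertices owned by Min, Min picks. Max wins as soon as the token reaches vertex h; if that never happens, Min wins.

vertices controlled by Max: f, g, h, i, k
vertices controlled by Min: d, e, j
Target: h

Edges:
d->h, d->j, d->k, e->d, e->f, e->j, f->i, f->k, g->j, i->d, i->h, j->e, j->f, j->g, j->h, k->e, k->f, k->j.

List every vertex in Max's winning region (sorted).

A0 = {h}
A1: add {i} — i (Max) has i→h.
A2: add {f} — f (Max) has f→i.
A3: add {k} — k (Max) has k→f.
A4 = A3; e.g. d (Min) can still go to j. Fixed point.
Max's winning region = {f, h, i, k}.

f, h, i, k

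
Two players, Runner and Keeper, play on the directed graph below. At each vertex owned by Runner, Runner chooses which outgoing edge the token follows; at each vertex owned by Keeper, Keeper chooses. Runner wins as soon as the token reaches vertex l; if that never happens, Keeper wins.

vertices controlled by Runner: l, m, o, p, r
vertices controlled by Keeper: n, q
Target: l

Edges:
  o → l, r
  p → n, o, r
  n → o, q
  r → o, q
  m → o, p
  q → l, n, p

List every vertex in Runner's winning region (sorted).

l, m, o, p, r

A0 = {l}
A1: add {o} — o (Runner) has o→l.
A2: add {m, p, r} — m (Runner) has m→o; p (Runner) has p→o; r (Runner) has r→o.
A3 = A2; e.g. n (Keeper) can still go to q. Fixed point.
Runner's winning region = {l, m, o, p, r}.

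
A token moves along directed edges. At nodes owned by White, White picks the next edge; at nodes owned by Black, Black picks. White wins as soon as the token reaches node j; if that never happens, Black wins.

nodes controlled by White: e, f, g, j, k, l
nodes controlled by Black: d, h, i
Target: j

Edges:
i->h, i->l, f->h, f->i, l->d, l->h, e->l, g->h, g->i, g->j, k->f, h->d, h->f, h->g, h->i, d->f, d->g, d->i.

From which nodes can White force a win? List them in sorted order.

A0 = {j}
A1: add {g} — g (White) has g→j.
A2 = A1; e.g. d (Black) can still go to f. Fixed point.
White's winning region = {g, j}.

g, j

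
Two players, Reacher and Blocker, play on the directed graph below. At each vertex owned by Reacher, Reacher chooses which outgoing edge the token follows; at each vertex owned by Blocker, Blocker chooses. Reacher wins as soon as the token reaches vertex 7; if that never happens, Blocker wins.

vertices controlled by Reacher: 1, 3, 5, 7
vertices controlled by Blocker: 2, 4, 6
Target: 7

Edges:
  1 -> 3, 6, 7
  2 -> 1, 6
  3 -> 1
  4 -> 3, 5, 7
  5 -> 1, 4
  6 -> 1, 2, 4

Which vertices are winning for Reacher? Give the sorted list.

A0 = {7}
A1: add {1} — 1 (Reacher) has 1→7.
A2: add {3, 5} — 3 (Reacher) has 3→1; 5 (Reacher) has 5→1.
A3: add {4} — 4 (Blocker): all of {3, 5, 7} already in.
A4 = A3; e.g. 2 (Blocker) can still go to 6. Fixed point.
Reacher's winning region = {1, 3, 4, 5, 7}.

1, 3, 4, 5, 7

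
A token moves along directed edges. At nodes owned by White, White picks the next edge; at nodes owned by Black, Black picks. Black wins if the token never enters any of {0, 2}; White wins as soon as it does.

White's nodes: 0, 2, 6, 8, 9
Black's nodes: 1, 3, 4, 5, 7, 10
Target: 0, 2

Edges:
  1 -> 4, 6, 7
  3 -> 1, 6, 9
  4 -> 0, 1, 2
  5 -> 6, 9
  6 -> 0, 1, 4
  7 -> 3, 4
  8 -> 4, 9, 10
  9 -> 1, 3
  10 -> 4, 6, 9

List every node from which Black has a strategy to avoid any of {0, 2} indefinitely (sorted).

A0 = {0, 2}
A1: add {6} — 6 (White) has 6→0.
A2 = A1; e.g. 1 (Black) can still go to 4. Fixed point.
White's attractor = {0, 2, 6}; Black avoids the target exactly from the complement.

1, 3, 4, 5, 7, 8, 9, 10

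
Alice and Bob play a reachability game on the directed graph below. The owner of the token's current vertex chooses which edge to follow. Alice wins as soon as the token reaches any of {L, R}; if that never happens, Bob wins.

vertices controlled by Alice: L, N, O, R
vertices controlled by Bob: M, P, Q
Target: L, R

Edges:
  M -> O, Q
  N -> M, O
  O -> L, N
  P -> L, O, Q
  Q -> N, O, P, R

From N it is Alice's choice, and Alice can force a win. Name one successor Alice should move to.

O

A0 = {L, R}
A1: add {O} — O (Alice) has O→L.
A2: add {N} — N (Alice) has N→O.
A3 = A2; e.g. M (Bob) can still go to Q. Fixed point.
From N, successor O is in the attractor (rank 1); the other successor M is not.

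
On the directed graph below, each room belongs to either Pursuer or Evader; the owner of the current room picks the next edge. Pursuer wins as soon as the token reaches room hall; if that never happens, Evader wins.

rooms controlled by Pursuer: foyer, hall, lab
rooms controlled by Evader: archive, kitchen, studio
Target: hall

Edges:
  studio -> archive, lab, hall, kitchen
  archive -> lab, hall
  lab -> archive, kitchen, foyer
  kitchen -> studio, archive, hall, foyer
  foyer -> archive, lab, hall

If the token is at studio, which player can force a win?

A0 = {hall}
A1: add {foyer} — foyer (Pursuer) has foyer→hall.
A2: add {lab} — lab (Pursuer) has lab→foyer.
A3: add {archive} — archive (Evader): all of {lab, hall} already in.
A4 = A3; e.g. studio (Evader) can still go to kitchen. Fixed point.
studio never enters the attractor, so Evader can avoid the target forever.

Evader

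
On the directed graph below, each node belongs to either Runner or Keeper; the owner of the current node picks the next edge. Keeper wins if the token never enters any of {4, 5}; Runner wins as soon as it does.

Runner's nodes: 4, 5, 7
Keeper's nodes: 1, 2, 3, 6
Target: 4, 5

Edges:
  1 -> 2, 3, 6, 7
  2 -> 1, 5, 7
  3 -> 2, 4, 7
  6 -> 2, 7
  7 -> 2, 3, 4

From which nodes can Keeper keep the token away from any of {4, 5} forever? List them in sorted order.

A0 = {4, 5}
A1: add {7} — 7 (Runner) has 7→4.
A2 = A1; e.g. 1 (Keeper) can still go to 2. Fixed point.
Runner's attractor = {4, 5, 7}; Keeper avoids the target exactly from the complement.

1, 2, 3, 6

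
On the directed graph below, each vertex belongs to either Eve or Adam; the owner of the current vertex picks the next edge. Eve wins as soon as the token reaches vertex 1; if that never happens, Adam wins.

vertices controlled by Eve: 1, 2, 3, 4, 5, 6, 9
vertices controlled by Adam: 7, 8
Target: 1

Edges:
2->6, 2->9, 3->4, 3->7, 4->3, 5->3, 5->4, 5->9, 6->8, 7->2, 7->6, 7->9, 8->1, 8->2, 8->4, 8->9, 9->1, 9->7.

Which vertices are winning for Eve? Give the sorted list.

1, 2, 5, 9

A0 = {1}
A1: add {9} — 9 (Eve) has 9→1.
A2: add {2, 5} — 2 (Eve) has 2→9; 5 (Eve) has 5→9.
A3 = A2; e.g. 3 (Eve) has no edge into A2. Fixed point.
Eve's winning region = {1, 2, 5, 9}.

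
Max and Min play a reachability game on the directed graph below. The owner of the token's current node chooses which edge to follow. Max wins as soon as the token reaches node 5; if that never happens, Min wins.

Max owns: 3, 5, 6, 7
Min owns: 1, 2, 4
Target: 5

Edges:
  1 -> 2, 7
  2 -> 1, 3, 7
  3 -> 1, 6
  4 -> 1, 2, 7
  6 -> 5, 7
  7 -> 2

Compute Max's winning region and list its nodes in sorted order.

3, 5, 6

A0 = {5}
A1: add {6} — 6 (Max) has 6→5.
A2: add {3} — 3 (Max) has 3→6.
A3 = A2; e.g. 1 (Min) can still go to 2. Fixed point.
Max's winning region = {3, 5, 6}.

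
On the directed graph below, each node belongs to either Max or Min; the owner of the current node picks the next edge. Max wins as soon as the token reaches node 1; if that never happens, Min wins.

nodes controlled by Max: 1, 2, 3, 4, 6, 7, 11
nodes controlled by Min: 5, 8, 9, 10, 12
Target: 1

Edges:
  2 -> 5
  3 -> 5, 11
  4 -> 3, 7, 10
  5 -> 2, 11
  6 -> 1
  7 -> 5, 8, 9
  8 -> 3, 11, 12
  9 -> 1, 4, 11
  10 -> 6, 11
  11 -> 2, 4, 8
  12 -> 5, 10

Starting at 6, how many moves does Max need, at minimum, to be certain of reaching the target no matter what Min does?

1

A0 = {1}
A1: add {6} — 6 (Max) has 6→1.
A2 = A1; e.g. 2 (Max) has no edge into A1. Fixed point.
6 enters the attractor at level 1, so Max can force the target in 1 move from there.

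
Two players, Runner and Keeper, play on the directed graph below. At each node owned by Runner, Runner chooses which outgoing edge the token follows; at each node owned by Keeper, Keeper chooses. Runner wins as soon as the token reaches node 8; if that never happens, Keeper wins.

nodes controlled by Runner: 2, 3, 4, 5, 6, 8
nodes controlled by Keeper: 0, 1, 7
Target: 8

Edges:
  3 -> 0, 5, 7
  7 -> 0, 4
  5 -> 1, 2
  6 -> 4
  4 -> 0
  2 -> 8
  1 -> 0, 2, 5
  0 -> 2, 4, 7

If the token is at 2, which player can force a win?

Runner

A0 = {8}
A1: add {2} — 2 (Runner) has 2→8.
2 ∈ A1, so Runner can force the target.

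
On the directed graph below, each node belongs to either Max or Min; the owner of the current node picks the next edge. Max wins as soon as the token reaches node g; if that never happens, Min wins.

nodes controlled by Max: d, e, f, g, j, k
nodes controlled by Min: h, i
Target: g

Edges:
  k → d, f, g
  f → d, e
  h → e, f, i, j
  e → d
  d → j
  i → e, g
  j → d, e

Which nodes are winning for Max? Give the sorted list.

A0 = {g}
A1: add {k} — k (Max) has k→g.
A2 = A1; e.g. d (Max) has no edge into A1. Fixed point.
Max's winning region = {g, k}.

g, k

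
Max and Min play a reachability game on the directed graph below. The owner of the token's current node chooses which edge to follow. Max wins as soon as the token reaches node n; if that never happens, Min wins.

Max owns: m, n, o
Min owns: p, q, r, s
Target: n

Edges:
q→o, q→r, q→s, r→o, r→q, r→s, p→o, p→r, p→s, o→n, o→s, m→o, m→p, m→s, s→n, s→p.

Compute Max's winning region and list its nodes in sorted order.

A0 = {n}
A1: add {o} — o (Max) has o→n.
A2: add {m} — m (Max) has m→o.
A3 = A2; e.g. p (Min) can still go to r. Fixed point.
Max's winning region = {m, n, o}.

m, n, o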